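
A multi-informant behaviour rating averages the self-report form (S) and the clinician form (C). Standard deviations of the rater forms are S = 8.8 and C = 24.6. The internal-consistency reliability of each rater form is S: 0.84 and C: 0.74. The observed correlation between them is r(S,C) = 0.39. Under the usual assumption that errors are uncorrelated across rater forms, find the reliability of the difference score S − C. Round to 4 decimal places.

Var(S−C) = 8.8² + 24.6² − 2·8.8·24.6·0.39 = 682.6 − 168.854 = 513.746.
Under uncorrelated errors the observed covariances equal the true-score covariances, so only the own-variance terms attenuate.
True-score variance = [8.8²·0.84 + 24.6²·0.74] − 168.854 = 512.868 − 168.854 = 344.014.
Reliability = 344.014 / 513.746 = 0.6696.

0.6696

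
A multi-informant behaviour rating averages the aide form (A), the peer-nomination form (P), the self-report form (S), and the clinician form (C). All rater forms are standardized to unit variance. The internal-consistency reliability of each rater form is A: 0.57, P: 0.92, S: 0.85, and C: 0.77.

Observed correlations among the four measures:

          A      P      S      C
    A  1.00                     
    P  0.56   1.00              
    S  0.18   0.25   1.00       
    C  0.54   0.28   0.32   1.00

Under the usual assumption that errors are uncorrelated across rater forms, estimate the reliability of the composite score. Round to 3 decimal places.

Var(A+P+S+C) = 4 + 2·[0.56 + 0.18 + 0.54 + 0.25 + 0.28 + 0.32] = 4 + 4.26 = 8.26.
Because errors are independent across components, Cov(Tᵢ,Tⱼ) = Cov(Xᵢ,Xⱼ); the off-diagonal part of the true-score variance is the same as above.
True-score variance = [0.57 + 0.92 + 0.85 + 0.77] + 4.26 = 3.11 + 4.26 = 7.37.
Reliability = 7.37 / 8.26 = 0.892.

0.892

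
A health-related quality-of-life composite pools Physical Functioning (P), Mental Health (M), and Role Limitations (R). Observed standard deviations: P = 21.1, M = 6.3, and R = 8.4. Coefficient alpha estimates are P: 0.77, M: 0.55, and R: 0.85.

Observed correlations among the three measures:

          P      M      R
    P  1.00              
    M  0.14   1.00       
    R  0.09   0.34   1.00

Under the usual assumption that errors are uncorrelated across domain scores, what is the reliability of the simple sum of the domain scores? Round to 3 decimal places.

0.802

Var(P+M+R) = 21.1² + 6.3² + 8.4² + 2·[21.1·6.3·0.14 + 21.1·8.4·0.09 + 6.3·8.4·0.34] = 555.46 + 105.109 = 660.569.
Under uncorrelated errors the observed covariances equal the true-score covariances, so only the own-variance terms attenuate.
True-score variance = [21.1²·0.77 + 6.3²·0.55 + 8.4²·0.85] + 105.109 = 424.617 + 105.109 = 529.726.
Reliability = 529.726 / 660.569 = 0.802.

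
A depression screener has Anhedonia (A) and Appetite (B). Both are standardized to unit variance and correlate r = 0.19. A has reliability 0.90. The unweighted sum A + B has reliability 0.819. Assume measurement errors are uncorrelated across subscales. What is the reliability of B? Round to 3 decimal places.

Var(A+B) = 2 + 2·0.19 = 2.380.
True-score variance = ρ_A + ρ_B + 2·0.19, so 0.819 = (0.90 + ρ_B + 0.38) / 2.380.
ρ_B = 0.819·2.380 − 0.90 − 0.38 = 0.669.

0.669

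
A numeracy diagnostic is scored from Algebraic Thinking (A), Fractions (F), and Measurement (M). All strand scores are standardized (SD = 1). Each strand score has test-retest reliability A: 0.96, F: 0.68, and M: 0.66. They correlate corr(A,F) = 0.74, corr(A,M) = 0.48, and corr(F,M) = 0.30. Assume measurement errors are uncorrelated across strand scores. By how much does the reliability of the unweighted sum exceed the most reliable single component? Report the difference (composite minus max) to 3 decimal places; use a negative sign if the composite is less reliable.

-0.076

Var(sum) = 3 + 3.04 = 6.04; true-score variance = 2.3 + 3.04 = 5.34; composite reliability = 0.8841.
Max component reliability = 0.9600.
Difference = 0.8841 − 0.9600 = -0.076.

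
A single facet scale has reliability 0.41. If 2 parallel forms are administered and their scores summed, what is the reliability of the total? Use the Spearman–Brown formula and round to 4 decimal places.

ρ_k = kρ / (1 + (k−1)ρ) = 2·0.41 / (1 + 1·0.41) = 0.820 / 1.410 = 0.5816.

0.5816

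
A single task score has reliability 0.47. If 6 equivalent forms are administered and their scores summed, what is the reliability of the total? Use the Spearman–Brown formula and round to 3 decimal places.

0.842

ρ_k = kρ / (1 + (k−1)ρ) = 6·0.47 / (1 + 5·0.47) = 2.820 / 3.350 = 0.842.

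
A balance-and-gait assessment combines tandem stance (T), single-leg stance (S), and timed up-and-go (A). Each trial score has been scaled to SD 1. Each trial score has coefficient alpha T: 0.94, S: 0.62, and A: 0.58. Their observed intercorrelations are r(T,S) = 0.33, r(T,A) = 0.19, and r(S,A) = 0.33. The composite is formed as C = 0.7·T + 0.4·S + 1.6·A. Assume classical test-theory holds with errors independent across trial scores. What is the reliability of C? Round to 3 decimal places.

0.725

Var(C) = 0.7² + 0.4² + 1.6² + 2·[0.28·0.33 + 1.12·0.19 + 0.64·0.33] = 3.21 + 1.0328 = 4.2428.
With uncorrelated errors the cross-covariances are all true-score covariance, so they carry over unchanged; only the diagonal terms shrink to ρᵢσᵢ².
True-score variance = [0.7²·0.94 + 0.4²·0.62 + 1.6²·0.58] + 1.0328 = 2.0446 + 1.0328 = 3.0774.
Reliability = 3.0774 / 4.2428 = 0.725.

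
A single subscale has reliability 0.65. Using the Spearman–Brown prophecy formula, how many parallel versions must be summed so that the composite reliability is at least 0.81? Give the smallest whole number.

k ≥ ρ*(1−ρ₁)/(ρ₁(1−ρ*)) = 0.81·0.35 / (0.65·0.19) = 2.296.
Smallest integer k = 3.

3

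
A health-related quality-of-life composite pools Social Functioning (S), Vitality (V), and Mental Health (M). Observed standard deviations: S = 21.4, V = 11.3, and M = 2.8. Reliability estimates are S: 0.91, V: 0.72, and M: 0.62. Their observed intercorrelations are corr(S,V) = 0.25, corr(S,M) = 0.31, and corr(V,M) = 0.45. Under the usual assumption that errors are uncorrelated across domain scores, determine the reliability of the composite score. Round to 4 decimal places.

0.8975

Var(S+V+M) = 21.4² + 11.3² + 2.8² + 2·[21.4·11.3·0.25 + 21.4·2.8·0.31 + 11.3·2.8·0.45] = 593.49 + 186.536 = 780.026.
Under uncorrelated errors the observed covariances equal the true-score covariances, so only the own-variance terms attenuate.
True-score variance = [21.4²·0.91 + 11.3²·0.72 + 2.8²·0.62] + 186.536 = 513.541 + 186.536 = 700.078.
Reliability = 700.078 / 780.026 = 0.8975.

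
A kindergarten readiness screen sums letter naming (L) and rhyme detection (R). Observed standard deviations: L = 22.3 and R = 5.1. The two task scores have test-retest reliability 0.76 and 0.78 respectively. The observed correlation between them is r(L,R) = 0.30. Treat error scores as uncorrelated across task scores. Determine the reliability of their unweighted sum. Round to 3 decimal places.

0.789

Var(L+R) = 22.3² + 5.1² + 2·[22.3·5.1·0.30] = 523.3 + 68.238 = 591.538.
Under uncorrelated errors the observed covariances equal the true-score covariances, so only the own-variance terms attenuate.
True-score variance = [22.3²·0.76 + 5.1²·0.78] + 68.238 = 398.228 + 68.238 = 466.466.
Reliability = 466.466 / 591.538 = 0.789.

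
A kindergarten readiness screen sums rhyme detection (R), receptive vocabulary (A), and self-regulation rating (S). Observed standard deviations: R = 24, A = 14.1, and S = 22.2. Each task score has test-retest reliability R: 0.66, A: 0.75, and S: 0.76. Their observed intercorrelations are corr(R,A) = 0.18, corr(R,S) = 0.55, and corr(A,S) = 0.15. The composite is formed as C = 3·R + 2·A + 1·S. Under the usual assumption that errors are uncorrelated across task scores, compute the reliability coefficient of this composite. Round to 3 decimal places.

0.773

Var(C) = 3²·24² + 2²·14.1² + 22.2² + 2·[6·24·14.1·0.18 + 3·24·22.2·0.55 + 2·14.1·22.2·0.15] = 6472.08 + 2677 = 9149.08.
Under uncorrelated errors the observed covariances equal the true-score covariances, so only the own-variance terms attenuate.
True-score variance = [3²·24²·0.66 + 2²·14.1²·0.75 + 22.2²·0.76] + 2677 = 4392.43 + 2677 = 7069.42.
Reliability = 7069.42 / 9149.08 = 0.773.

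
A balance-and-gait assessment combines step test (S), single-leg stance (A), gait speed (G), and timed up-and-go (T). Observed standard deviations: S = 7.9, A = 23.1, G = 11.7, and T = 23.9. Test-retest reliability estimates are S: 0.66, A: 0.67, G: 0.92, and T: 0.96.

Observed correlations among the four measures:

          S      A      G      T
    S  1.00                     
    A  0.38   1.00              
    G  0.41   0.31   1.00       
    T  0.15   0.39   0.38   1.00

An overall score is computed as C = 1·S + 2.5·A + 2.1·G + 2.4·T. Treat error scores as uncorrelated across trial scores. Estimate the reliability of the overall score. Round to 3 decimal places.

Var(C) = 7.9² + 2.5²·23.1² + 2.1²·11.7² + 2.4²·23.9² + 2·[2.5·7.9·23.1·0.38 + 2.1·7.9·11.7·0.41 + 2.4·7.9·23.9·0.15 + 5.25·23.1·11.7·0.31 + 6·23.1·23.9·0.39 + 5.04·11.7·23.9·0.38] = 7291.33 + 5176.44 = 12467.8.
Under uncorrelated errors the observed covariances equal the true-score covariances, so only the own-variance terms attenuate.
True-score variance = [7.9²·0.66 + 2.5²·23.1²·0.67 + 2.1²·11.7²·0.92 + 2.4²·23.9²·0.96] + 5176.44 = 5989.64 + 5176.44 = 11166.1.
Reliability = 11166.1 / 12467.8 = 0.896.

0.896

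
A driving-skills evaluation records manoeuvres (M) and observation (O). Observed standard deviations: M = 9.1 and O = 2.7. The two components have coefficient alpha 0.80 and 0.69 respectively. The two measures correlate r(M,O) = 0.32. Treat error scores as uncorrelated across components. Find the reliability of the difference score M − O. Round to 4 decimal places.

0.7469

Var(M−O) = 9.1² + 2.7² − 2·9.1·2.7·0.32 = 90.1 − 15.7248 = 74.3752.
Because errors are independent across components, Cov(Tᵢ,Tⱼ) = Cov(Xᵢ,Xⱼ); the off-diagonal part of the true-score variance is the same as above.
True-score variance = [9.1²·0.80 + 2.7²·0.69] − 15.7248 = 71.2781 − 15.7248 = 55.5533.
Reliability = 55.5533 / 74.3752 = 0.7469.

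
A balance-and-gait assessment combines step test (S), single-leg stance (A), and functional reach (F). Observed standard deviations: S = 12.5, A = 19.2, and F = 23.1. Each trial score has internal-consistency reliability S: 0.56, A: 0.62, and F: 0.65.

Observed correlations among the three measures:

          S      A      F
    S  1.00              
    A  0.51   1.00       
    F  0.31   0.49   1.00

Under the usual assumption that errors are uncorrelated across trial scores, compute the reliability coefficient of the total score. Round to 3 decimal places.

Var(S+A+F) = 12.5² + 19.2² + 23.1² + 2·[12.5·19.2·0.51 + 12.5·23.1·0.31 + 19.2·23.1·0.49] = 1058.5 + 858.475 = 1916.97.
With uncorrelated errors the cross-covariances are all true-score covariance, so they carry over unchanged; only the diagonal terms shrink to ρᵢσᵢ².
True-score variance = [12.5²·0.56 + 19.2²·0.62 + 23.1²·0.65] + 858.475 = 662.903 + 858.475 = 1521.38.
Reliability = 1521.38 / 1916.97 = 0.794.

0.794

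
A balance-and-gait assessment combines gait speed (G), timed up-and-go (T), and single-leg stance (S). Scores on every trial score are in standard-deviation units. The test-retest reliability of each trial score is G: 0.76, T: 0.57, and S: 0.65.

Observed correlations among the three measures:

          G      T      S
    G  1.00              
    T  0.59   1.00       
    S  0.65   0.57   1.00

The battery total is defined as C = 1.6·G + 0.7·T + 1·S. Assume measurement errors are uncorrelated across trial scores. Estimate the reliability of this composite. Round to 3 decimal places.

Var(C) = 1.6² + 0.7² + 1 + 2·[1.12·0.59 + 1.6·0.65 + 0.7·0.57] = 4.05 + 4.1996 = 8.2496.
With uncorrelated errors the cross-covariances are all true-score covariance, so they carry over unchanged; only the diagonal terms shrink to ρᵢσᵢ².
True-score variance = [1.6²·0.76 + 0.7²·0.57 + 0.65] + 4.1996 = 2.8749 + 4.1996 = 7.0745.
Reliability = 7.0745 / 8.2496 = 0.858.

0.858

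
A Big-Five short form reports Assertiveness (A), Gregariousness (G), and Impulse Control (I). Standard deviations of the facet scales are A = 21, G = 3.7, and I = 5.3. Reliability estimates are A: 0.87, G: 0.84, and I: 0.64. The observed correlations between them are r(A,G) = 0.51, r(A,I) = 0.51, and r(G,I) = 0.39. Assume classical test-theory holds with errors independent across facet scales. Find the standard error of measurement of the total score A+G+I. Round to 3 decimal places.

8.345

Var(total) = 482.78 + 208.076 = 690.856.
True-score variance = 413.147 + 208.076 = 621.223, so reliability = 0.8992.
Error variance = 690.856 − 621.223 = 69.6328; SEM = √69.6328 = 8.345.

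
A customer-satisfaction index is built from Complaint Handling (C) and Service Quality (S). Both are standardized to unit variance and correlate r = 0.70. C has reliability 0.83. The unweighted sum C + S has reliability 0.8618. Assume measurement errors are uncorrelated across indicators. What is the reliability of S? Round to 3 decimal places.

Var(C+S) = 2 + 2·0.70 = 3.400.
True-score variance = ρ_C + ρ_S + 2·0.70, so 0.8618 = (0.83 + ρ_S + 1.40) / 3.400.
ρ_S = 0.8618·3.400 − 0.83 − 1.40 = 0.700.

0.700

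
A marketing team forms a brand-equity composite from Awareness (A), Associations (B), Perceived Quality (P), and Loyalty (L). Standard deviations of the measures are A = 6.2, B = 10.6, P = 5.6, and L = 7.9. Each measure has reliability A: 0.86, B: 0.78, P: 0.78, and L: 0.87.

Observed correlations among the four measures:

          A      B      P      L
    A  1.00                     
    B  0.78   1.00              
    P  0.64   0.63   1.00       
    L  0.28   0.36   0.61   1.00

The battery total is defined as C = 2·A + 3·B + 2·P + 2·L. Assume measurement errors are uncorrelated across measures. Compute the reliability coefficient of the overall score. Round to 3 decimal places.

0.912

Var(C) = 2²·6.2² + 3²·10.6² + 2²·5.6² + 2²·7.9² + 2·[6·6.2·10.6·0.78 + 4·6.2·5.6·0.64 + 4·6.2·7.9·0.28 + 6·10.6·5.6·0.63 + 6·10.6·7.9·0.36 + 4·5.6·7.9·0.61] = 1540.08 + 1929.03 = 3469.11.
With uncorrelated errors the cross-covariances are all true-score covariance, so they carry over unchanged; only the diagonal terms shrink to ρᵢσᵢ².
True-score variance = [2²·6.2²·0.86 + 3²·10.6²·0.78 + 2²·5.6²·0.78 + 2²·7.9²·0.87] + 1929.03 = 1236.03 + 1929.03 = 3165.06.
Reliability = 3165.06 / 3469.11 = 0.912.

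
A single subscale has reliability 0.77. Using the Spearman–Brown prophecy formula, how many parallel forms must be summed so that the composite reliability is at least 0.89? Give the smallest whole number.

k ≥ ρ*(1−ρ₁)/(ρ₁(1−ρ*)) = 0.89·0.23 / (0.77·0.11) = 2.417.
Smallest integer k = 3.

3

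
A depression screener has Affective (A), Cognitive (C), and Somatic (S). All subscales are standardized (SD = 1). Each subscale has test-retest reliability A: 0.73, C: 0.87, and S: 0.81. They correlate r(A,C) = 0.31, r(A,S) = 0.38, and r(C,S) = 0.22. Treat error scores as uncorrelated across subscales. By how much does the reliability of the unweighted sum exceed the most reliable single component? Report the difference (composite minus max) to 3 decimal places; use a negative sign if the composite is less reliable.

Var(sum) = 3 + 1.82 = 4.82; true-score variance = 2.41 + 1.82 = 4.23; composite reliability = 0.8776.
Max component reliability = 0.8700.
Difference = 0.8776 − 0.8700 = 0.008.

0.008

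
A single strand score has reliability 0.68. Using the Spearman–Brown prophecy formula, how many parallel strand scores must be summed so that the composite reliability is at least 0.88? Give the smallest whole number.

4

k ≥ ρ*(1−ρ₁)/(ρ₁(1−ρ*)) = 0.88·0.32 / (0.68·0.12) = 3.451.
Smallest integer k = 4.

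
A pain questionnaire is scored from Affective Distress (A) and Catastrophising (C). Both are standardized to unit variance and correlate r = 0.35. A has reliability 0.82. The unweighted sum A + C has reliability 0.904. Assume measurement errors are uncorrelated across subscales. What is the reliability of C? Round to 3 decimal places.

0.921

Var(A+C) = 2 + 2·0.35 = 2.700.
True-score variance = ρ_A + ρ_C + 2·0.35, so 0.904 = (0.82 + ρ_C + 0.70) / 2.700.
ρ_C = 0.904·2.700 − 0.82 − 0.70 = 0.921.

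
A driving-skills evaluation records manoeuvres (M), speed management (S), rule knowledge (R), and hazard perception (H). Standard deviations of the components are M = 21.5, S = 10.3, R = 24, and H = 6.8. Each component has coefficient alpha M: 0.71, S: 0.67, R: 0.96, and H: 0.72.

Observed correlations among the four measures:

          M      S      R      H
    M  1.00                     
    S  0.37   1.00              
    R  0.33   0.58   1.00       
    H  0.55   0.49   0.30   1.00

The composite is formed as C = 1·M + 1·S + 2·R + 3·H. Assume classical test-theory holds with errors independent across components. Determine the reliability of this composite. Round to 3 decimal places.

Var(C) = 21.5² + 10.3² + 2²·24² + 3²·6.8² + 2·[21.5·10.3·0.37 + 2·21.5·24·0.33 + 3·21.5·6.8·0.55 + 2·10.3·24·0.58 + 3·10.3·6.8·0.49 + 6·24·6.8·0.30] = 3288.5 + 2694.39 = 5982.89.
With uncorrelated errors the cross-covariances are all true-score covariance, so they carry over unchanged; only the diagonal terms shrink to ρᵢσᵢ².
True-score variance = [21.5²·0.71 + 10.3²·0.67 + 2²·24²·0.96 + 3²·6.8²·0.72] + 2694.39 = 2910.75 + 2694.39 = 5605.15.
Reliability = 5605.15 / 5982.89 = 0.937.

0.937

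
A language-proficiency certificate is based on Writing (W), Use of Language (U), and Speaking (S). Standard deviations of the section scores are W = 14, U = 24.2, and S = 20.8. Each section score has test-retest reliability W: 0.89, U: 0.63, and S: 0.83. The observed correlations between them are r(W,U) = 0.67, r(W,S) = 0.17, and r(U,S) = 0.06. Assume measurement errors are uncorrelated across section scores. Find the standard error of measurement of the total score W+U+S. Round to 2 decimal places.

17.66

Var(total) = 1214.28 + 613.403 = 1827.68.
True-score variance = 902.484 + 613.403 = 1515.89, so reliability = 0.8294.
Error variance = 1827.68 − 1515.89 = 311.796; SEM = √311.796 = 17.66.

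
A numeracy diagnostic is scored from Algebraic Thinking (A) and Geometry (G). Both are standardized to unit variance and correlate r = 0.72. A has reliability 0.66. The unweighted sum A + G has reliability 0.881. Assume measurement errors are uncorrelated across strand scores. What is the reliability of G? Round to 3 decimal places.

0.931

Var(A+G) = 2 + 2·0.72 = 3.440.
True-score variance = ρ_A + ρ_G + 2·0.72, so 0.881 = (0.66 + ρ_G + 1.44) / 3.440.
ρ_G = 0.881·3.440 − 0.66 − 1.44 = 0.931.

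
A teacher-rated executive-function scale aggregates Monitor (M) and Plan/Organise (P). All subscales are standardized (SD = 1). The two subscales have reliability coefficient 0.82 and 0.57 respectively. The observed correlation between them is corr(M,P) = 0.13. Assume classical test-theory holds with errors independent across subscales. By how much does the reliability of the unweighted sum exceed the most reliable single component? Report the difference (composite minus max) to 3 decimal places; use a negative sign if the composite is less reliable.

-0.090

Var(sum) = 2 + 0.26 = 2.26; true-score variance = 1.39 + 0.26 = 1.65; composite reliability = 0.7301.
Max component reliability = 0.8200.
Difference = 0.7301 − 0.8200 = -0.090.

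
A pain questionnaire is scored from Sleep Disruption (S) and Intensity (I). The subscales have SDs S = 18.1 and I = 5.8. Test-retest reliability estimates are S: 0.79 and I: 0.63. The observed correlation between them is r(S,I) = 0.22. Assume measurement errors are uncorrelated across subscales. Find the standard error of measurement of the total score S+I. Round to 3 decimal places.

Var(total) = 361.25 + 46.1912 = 407.441.
True-score variance = 280.005 + 46.1912 = 326.196, so reliability = 0.8006.
Error variance = 407.441 − 326.196 = 81.2449; SEM = √81.2449 = 9.014.

9.014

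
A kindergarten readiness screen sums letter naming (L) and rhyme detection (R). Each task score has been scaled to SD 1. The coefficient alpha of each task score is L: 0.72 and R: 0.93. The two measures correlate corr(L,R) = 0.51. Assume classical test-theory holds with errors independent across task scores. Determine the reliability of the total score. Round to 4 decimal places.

0.8841

Var(L+R) = 2 + 2·[0.51] = 2 + 1.02 = 3.02.
With uncorrelated errors the cross-covariances are all true-score covariance, so they carry over unchanged; only the diagonal terms shrink to ρᵢσᵢ².
True-score variance = [0.72 + 0.93] + 1.02 = 1.65 + 1.02 = 2.67.
Reliability = 2.67 / 3.02 = 0.8841.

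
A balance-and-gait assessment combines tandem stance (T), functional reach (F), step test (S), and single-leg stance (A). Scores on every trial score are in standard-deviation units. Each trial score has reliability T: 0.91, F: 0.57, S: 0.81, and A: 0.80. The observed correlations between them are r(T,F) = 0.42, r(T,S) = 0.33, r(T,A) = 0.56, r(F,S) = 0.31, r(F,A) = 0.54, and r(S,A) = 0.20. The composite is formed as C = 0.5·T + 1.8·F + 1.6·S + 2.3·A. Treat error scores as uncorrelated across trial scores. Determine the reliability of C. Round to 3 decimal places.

0.863

Var(C) = 0.5² + 1.8² + 1.6² + 2.3² + 2·[0.9·0.42 + 0.8·0.33 + 1.15·0.56 + 2.88·0.31 + 4.14·0.54 + 3.68·0.20] = 11.34 + 10.3008 = 21.6408.
Under uncorrelated errors the observed covariances equal the true-score covariances, so only the own-variance terms attenuate.
True-score variance = [0.5²·0.91 + 1.8²·0.57 + 1.6²·0.81 + 2.3²·0.80] + 10.3008 = 8.3799 + 10.3008 = 18.6807.
Reliability = 18.6807 / 21.6408 = 0.863.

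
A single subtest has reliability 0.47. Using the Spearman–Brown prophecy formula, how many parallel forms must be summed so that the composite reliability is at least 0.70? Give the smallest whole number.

3

k ≥ ρ*(1−ρ₁)/(ρ₁(1−ρ*)) = 0.70·0.53 / (0.47·0.30) = 2.631.
Smallest integer k = 3.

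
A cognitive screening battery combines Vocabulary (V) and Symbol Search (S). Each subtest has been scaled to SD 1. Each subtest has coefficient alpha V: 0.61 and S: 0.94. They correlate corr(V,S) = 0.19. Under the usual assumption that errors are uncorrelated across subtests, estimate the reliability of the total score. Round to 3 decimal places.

Var(V+S) = 2 + 2·[0.19] = 2 + 0.38 = 2.38.
Because errors are independent across components, Cov(Tᵢ,Tⱼ) = Cov(Xᵢ,Xⱼ); the off-diagonal part of the true-score variance is the same as above.
True-score variance = [0.61 + 0.94] + 0.38 = 1.55 + 0.38 = 1.93.
Reliability = 1.93 / 2.38 = 0.811.

0.811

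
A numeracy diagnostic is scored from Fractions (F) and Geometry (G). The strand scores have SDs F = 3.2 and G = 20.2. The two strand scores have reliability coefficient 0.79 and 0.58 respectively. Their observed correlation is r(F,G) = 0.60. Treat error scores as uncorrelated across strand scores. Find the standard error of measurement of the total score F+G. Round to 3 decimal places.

Var(total) = 418.28 + 77.568 = 495.848.
True-score variance = 244.753 + 77.568 = 322.321, so reliability = 0.6500.
Error variance = 495.848 − 322.321 = 173.527; SEM = √173.527 = 13.173.

13.173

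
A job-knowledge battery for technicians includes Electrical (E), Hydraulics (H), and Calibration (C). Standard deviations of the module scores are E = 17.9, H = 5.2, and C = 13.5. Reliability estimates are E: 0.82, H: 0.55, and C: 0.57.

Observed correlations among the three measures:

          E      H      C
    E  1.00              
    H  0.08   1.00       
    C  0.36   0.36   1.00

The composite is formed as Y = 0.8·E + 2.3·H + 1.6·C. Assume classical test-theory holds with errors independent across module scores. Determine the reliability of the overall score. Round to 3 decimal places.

0.759

Var(Y) = 0.8²·17.9² + 2.3²·5.2² + 1.6²·13.5² + 2·[1.84·17.9·5.2·0.08 + 1.28·17.9·13.5·0.36 + 3.68·5.2·13.5·0.36] = 814.664 + 436.109 = 1250.77.
Because errors are independent across components, Cov(Tᵢ,Tⱼ) = Cov(Xᵢ,Xⱼ); the off-diagonal part of the true-score variance is the same as above.
True-score variance = [0.8²·17.9²·0.82 + 2.3²·5.2²·0.55 + 1.6²·13.5²·0.57] + 436.109 = 512.763 + 436.109 = 948.873.
Reliability = 948.873 / 1250.77 = 0.759.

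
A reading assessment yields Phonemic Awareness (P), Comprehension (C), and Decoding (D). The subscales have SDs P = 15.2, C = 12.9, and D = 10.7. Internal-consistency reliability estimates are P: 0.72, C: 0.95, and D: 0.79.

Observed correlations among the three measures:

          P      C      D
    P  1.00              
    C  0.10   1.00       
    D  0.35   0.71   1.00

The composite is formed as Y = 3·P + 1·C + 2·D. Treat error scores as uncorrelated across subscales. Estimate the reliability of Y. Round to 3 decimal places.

Var(Y) = 3²·15.2² + 12.9² + 2²·10.7² + 2·[3·15.2·12.9·0.10 + 6·15.2·10.7·0.35 + 2·12.9·10.7·0.71] = 2703.73 + 1192.74 = 3896.47.
With uncorrelated errors the cross-covariances are all true-score covariance, so they carry over unchanged; only the diagonal terms shrink to ρᵢσᵢ².
True-score variance = [3²·15.2²·0.72 + 12.9²·0.95 + 2²·10.7²·0.79] + 1192.74 = 2017.02 + 1192.74 = 3209.76.
Reliability = 3209.76 / 3896.47 = 0.824.

0.824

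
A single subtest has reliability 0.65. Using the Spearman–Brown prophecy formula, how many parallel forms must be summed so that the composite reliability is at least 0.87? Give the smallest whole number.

k ≥ ρ*(1−ρ₁)/(ρ₁(1−ρ*)) = 0.87·0.35 / (0.65·0.13) = 3.604.
Smallest integer k = 4.

4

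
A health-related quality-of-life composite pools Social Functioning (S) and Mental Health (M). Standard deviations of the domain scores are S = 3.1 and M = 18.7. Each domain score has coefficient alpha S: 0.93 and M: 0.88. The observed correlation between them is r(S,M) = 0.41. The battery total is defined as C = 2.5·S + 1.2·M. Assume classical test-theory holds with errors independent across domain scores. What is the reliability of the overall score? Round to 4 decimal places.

0.9085

Var(C) = 2.5²·3.1² + 1.2²·18.7² + 2·[3·3.1·18.7·0.41] = 563.616 + 142.606 = 706.222.
Because errors are independent across components, Cov(Tᵢ,Tⱼ) = Cov(Xᵢ,Xⱼ); the off-diagonal part of the true-score variance is the same as above.
True-score variance = [2.5²·3.1²·0.93 + 1.2²·18.7²·0.88] + 142.606 = 498.985 + 142.606 = 641.591.
Reliability = 641.591 / 706.222 = 0.9085.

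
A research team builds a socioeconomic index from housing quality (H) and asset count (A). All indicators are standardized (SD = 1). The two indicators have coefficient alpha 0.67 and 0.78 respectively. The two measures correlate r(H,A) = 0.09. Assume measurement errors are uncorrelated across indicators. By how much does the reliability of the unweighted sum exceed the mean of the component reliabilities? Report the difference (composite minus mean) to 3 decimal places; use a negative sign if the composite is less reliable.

Var(sum) = 2 + 0.18 = 2.18; true-score variance = 1.45 + 0.18 = 1.63; composite reliability = 0.7477.
Mean component reliability = 0.7250.
Difference = 0.7477 − 0.7250 = 0.023.

0.023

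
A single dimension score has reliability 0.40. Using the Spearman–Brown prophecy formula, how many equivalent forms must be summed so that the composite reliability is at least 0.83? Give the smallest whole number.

8

k ≥ ρ*(1−ρ₁)/(ρ₁(1−ρ*)) = 0.83·0.60 / (0.40·0.17) = 7.324.
Smallest integer k = 8.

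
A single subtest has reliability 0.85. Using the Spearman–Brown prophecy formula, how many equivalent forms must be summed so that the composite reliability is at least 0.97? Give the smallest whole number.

6

k ≥ ρ*(1−ρ₁)/(ρ₁(1−ρ*)) = 0.97·0.15 / (0.85·0.03) = 5.706.
Smallest integer k = 6.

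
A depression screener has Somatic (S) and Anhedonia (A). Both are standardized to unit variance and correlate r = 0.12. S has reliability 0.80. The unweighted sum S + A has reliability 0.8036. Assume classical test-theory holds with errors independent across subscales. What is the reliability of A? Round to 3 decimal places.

Var(S+A) = 2 + 2·0.12 = 2.240.
True-score variance = ρ_S + ρ_A + 2·0.12, so 0.8036 = (0.80 + ρ_A + 0.24) / 2.240.
ρ_A = 0.8036·2.240 − 0.80 − 0.24 = 0.760.

0.760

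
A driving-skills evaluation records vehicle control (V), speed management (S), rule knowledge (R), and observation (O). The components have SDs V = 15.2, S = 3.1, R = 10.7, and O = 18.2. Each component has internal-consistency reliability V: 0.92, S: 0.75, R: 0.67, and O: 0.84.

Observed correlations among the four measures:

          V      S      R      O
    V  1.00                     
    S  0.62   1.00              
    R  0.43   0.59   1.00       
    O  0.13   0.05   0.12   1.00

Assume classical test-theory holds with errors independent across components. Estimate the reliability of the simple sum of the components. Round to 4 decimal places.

Var(V+S+R+O) = 15.2² + 3.1² + 10.7² + 18.2² + 2·[15.2·3.1·0.62 + 15.2·10.7·0.43 + 15.2·18.2·0.13 + 3.1·10.7·0.59 + 3.1·18.2·0.05 + 10.7·18.2·0.12] = 686.38 + 361.746 = 1048.13.
Because errors are independent across components, Cov(Tᵢ,Tⱼ) = Cov(Xᵢ,Xⱼ); the off-diagonal part of the true-score variance is the same as above.
True-score variance = [15.2²·0.92 + 3.1²·0.75 + 10.7²·0.67 + 18.2²·0.84] + 361.746 = 574.714 + 361.746 = 936.46.
Reliability = 936.46 / 1048.13 = 0.8935.

0.8935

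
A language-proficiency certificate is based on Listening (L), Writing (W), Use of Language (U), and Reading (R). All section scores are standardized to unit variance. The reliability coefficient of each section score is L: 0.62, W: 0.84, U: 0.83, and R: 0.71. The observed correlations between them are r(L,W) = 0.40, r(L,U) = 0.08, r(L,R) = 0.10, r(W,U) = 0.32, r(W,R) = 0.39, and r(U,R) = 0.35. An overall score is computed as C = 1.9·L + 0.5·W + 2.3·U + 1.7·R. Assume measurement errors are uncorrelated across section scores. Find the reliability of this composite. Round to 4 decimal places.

0.8277

Var(C) = 1.9² + 0.5² + 2.3² + 1.7² + 2·[0.95·0.40 + 4.37·0.08 + 3.23·0.10 + 1.15·0.32 + 0.85·0.39 + 3.91·0.35] = 12.04 + 6.2412 = 18.2812.
Because errors are independent across components, Cov(Tᵢ,Tⱼ) = Cov(Xᵢ,Xⱼ); the off-diagonal part of the true-score variance is the same as above.
True-score variance = [1.9²·0.62 + 0.5²·0.84 + 2.3²·0.83 + 1.7²·0.71] + 6.2412 = 8.8908 + 6.2412 = 15.132.
Reliability = 15.132 / 18.2812 = 0.8277.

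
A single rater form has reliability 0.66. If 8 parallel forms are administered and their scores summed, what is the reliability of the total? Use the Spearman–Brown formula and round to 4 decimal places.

0.9395

ρ_k = kρ / (1 + (k−1)ρ) = 8·0.66 / (1 + 7·0.66) = 5.280 / 5.620 = 0.9395.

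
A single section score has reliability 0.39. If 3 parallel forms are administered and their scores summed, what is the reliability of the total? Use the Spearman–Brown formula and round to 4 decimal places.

ρ_k = kρ / (1 + (k−1)ρ) = 3·0.39 / (1 + 2·0.39) = 1.170 / 1.780 = 0.6573.

0.6573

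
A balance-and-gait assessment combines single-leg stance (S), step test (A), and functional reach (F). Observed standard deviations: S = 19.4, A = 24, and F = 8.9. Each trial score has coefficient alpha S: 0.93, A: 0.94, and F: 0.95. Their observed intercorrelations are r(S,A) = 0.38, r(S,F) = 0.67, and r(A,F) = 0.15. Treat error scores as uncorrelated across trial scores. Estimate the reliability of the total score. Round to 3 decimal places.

0.961

Var(S+A+F) = 19.4² + 24² + 8.9² + 2·[19.4·24·0.38 + 19.4·8.9·0.67 + 24·8.9·0.15] = 1031.57 + 649.3 = 1680.87.
Under uncorrelated errors the observed covariances equal the true-score covariances, so only the own-variance terms attenuate.
True-score variance = [19.4²·0.93 + 24²·0.94 + 8.9²·0.95] + 649.3 = 966.704 + 649.3 = 1616.
Reliability = 1616 / 1680.87 = 0.961.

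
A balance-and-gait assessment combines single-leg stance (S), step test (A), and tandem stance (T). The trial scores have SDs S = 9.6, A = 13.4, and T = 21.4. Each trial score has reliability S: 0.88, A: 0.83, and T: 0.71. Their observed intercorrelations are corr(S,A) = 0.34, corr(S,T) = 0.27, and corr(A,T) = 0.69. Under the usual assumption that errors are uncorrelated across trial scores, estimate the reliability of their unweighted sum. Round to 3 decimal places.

0.868

Var(S+A+T) = 9.6² + 13.4² + 21.4² + 2·[9.6·13.4·0.34 + 9.6·21.4·0.27 + 13.4·21.4·0.69] = 729.68 + 594.142 = 1323.82.
Under uncorrelated errors the observed covariances equal the true-score covariances, so only the own-variance terms attenuate.
True-score variance = [9.6²·0.88 + 13.4²·0.83 + 21.4²·0.71] + 594.142 = 555.287 + 594.142 = 1149.43.
Reliability = 1149.43 / 1323.82 = 0.868.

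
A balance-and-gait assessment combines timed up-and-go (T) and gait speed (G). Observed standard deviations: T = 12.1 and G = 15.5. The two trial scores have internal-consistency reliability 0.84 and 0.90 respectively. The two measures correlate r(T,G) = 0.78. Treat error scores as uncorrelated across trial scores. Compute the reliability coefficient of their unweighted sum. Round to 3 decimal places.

Var(T+G) = 12.1² + 15.5² + 2·[12.1·15.5·0.78] = 386.66 + 292.578 = 679.238.
Under uncorrelated errors the observed covariances equal the true-score covariances, so only the own-variance terms attenuate.
True-score variance = [12.1²·0.84 + 15.5²·0.90] + 292.578 = 339.209 + 292.578 = 631.787.
Reliability = 631.787 / 679.238 = 0.930.

0.930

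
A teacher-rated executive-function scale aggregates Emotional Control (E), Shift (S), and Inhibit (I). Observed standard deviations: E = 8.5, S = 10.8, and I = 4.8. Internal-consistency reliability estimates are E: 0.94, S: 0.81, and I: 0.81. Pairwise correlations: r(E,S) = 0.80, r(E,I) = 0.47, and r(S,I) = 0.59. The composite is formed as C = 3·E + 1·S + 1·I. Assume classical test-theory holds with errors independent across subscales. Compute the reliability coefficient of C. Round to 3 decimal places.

0.953

Var(C) = 3²·8.5² + 10.8² + 4.8² + 2·[3·8.5·10.8·0.80 + 3·8.5·4.8·0.47 + 10.8·4.8·0.59] = 789.93 + 616.867 = 1406.8.
With uncorrelated errors the cross-covariances are all true-score covariance, so they carry over unchanged; only the diagonal terms shrink to ρᵢσᵢ².
True-score variance = [3²·8.5²·0.94 + 10.8²·0.81 + 4.8²·0.81] + 616.867 = 724.376 + 616.867 = 1341.24.
Reliability = 1341.24 / 1406.8 = 0.953.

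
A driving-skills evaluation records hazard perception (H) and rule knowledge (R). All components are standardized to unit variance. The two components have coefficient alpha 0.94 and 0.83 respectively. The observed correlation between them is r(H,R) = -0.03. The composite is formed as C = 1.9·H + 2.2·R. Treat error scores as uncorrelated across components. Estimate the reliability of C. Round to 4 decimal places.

0.8732

Var(C) = 1.9² + 2.2² + 2·[4.18·(-0.03)] = 8.45 − 0.2508 = 8.1992.
With uncorrelated errors the cross-covariances are all true-score covariance, so they carry over unchanged; only the diagonal terms shrink to ρᵢσᵢ².
True-score variance = [1.9²·0.94 + 2.2²·0.83] − 0.2508 = 7.4106 − 0.2508 = 7.1598.
Reliability = 7.1598 / 8.1992 = 0.8732.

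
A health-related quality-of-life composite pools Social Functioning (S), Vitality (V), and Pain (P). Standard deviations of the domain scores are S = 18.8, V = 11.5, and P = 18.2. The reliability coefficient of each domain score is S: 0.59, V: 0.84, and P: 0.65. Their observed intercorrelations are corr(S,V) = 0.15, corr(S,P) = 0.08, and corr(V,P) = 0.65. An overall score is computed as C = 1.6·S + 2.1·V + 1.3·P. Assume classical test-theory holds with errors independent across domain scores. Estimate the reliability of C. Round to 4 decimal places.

0.7886

Var(C) = 1.6²·18.8² + 2.1²·11.5² + 1.3²·18.2² + 2·[3.36·18.8·11.5·0.15 + 2.08·18.8·18.2·0.08 + 2.73·11.5·18.2·0.65] = 2047.82 + 1074.61 = 3122.43.
Because errors are independent across components, Cov(Tᵢ,Tⱼ) = Cov(Xᵢ,Xⱼ); the off-diagonal part of the true-score variance is the same as above.
True-score variance = [1.6²·18.8²·0.59 + 2.1²·11.5²·0.84 + 1.3²·18.2²·0.65] + 1074.61 = 1387.61 + 1074.61 = 2462.22.
Reliability = 2462.22 / 3122.43 = 0.7886.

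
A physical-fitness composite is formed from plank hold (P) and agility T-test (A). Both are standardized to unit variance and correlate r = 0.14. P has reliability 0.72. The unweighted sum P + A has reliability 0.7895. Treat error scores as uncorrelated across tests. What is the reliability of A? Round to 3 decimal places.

0.800

Var(P+A) = 2 + 2·0.14 = 2.280.
True-score variance = ρ_P + ρ_A + 2·0.14, so 0.7895 = (0.72 + ρ_A + 0.28) / 2.280.
ρ_A = 0.7895·2.280 − 0.72 − 0.28 = 0.800.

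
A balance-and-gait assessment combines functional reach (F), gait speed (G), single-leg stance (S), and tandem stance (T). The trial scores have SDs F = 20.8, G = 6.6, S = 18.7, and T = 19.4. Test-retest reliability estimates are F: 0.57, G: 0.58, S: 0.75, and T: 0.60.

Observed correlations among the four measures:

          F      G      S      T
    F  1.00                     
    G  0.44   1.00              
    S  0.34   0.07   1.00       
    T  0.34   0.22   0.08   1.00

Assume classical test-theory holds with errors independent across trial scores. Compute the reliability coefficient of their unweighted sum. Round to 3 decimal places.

0.778

Var(F+G+S+T) = 20.8² + 6.6² + 18.7² + 19.4² + 2·[20.8·6.6·0.44 + 20.8·18.7·0.34 + 20.8·19.4·0.34 + 6.6·18.7·0.07 + 6.6·19.4·0.22 + 18.7·19.4·0.08] = 1202.25 + 791.354 = 1993.6.
Under uncorrelated errors the observed covariances equal the true-score covariances, so only the own-variance terms attenuate.
True-score variance = [20.8²·0.57 + 6.6²·0.58 + 18.7²·0.75 + 19.4²·0.60] + 791.354 = 759.953 + 791.354 = 1551.31.
Reliability = 1551.31 / 1993.6 = 0.778.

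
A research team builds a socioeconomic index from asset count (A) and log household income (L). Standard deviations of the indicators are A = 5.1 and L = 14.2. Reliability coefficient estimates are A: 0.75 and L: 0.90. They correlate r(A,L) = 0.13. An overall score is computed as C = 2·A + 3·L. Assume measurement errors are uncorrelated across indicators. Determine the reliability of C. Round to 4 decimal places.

0.8979

Var(C) = 2²·5.1² + 3²·14.2² + 2·[6·5.1·14.2·0.13] = 1918.8 + 112.975 = 2031.78.
Under uncorrelated errors the observed covariances equal the true-score covariances, so only the own-variance terms attenuate.
True-score variance = [2²·5.1²·0.75 + 3²·14.2²·0.90] + 112.975 = 1711.31 + 112.975 = 1824.29.
Reliability = 1824.29 / 2031.78 = 0.8979.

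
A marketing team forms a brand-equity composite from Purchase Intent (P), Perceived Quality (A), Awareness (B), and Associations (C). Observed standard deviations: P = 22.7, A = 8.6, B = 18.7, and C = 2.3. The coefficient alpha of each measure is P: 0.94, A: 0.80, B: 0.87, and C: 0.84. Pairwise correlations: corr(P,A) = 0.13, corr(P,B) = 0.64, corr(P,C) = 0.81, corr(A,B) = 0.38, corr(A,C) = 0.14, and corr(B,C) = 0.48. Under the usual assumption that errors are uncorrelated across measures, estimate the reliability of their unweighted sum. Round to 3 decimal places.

0.949

Var(P+A+B+C) = 22.7² + 8.6² + 18.7² + 2.3² + 2·[22.7·8.6·0.13 + 22.7·18.7·0.64 + 22.7·2.3·0.81 + 8.6·18.7·0.38 + 8.6·2.3·0.14 + 18.7·2.3·0.48] = 944.23 + 847.736 = 1791.97.
Because errors are independent across components, Cov(Tᵢ,Tⱼ) = Cov(Xᵢ,Xⱼ); the off-diagonal part of the true-score variance is the same as above.
True-score variance = [22.7²·0.94 + 8.6²·0.80 + 18.7²·0.87 + 2.3²·0.84] + 847.736 = 852.214 + 847.736 = 1699.95.
Reliability = 1699.95 / 1791.97 = 0.949.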